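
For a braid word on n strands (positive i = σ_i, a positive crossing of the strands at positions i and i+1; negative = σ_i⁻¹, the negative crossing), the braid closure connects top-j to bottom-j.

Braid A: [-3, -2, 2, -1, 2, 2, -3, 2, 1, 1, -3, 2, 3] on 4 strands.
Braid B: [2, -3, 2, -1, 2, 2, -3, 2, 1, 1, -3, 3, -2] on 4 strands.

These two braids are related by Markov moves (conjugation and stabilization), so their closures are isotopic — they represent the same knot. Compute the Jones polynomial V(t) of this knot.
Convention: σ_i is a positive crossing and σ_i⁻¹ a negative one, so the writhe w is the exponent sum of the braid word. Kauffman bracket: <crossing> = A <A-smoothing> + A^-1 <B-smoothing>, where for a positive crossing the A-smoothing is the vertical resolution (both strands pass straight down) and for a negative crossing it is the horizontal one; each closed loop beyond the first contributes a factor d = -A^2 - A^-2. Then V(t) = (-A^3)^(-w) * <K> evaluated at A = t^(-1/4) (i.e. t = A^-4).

Markov-equivalent braids have isotopic closures, hence identical knot invariants. Strip the Markov moves from each word to reach a common short braid β, then compute V(t) once on β.
Braid A: s3^-1 s2^-1 s2 s1^-1 s2 s2 s3^-1 s2 s1 s1 s3^-1 s2 s3 on 4 strands reduces by inverse Markov moves (closure unchanged at each step):
  Deconjugate: the word is γ·β·γ⁻¹ with γ = s3^-1 s2^-1 (prefix) and γ⁻¹ = s2 s3 (suffix); strip both.
Reduced to β = s2 s1^-1 s2 s2 s3^-1 s2 s1 s1 s3^-1 on 4 strands, 9 crossings.
Braid B: s2 s3^-1 s2 s1^-1 s2 s2 s3^-1 s2 s1 s1 s3^-1 s3 s2^-1 on 4 strands reduces by inverse Markov moves (closure unchanged at each step):
  Deconjugate: the word is γ·β·γ⁻¹ with γ = s2 s3^-1 (prefix) and γ⁻¹ = s3 s2^-1 (suffix); strip both.
Reduced to β = s2 s1^-1 s2 s2 s3^-1 s2 s1 s1 s3^-1 on 4 strands, 9 crossings.
Both give the same β = s2 s1^-1 s2 s2 s3^-1 s2 s1 s1 s3^-1 on 4 strands, so one state sum suffices:
Braid: s2 s1^-1 s2 s2 s3^-1 s2 s1 s1 s3^-1 on 4 strands, 9 crossings.
Writhe w = (#positive) - (#negative) = 6 - 3 = 3.
Computing the Kauffman bracket via state sum. There are 2^9 = 512 states.
For each crossing: s=0 is the vertical smoothing, s=1 horizontal. Crossing k contributes A^(sign_k * (1 - 2*s_k)); loop factor d = -A^2 - A^-2.
Tabulate the states by total A-exponent and number of loops L (A-exp: L × count):
  A^9: L=3 ×1
  A^7: L=2 ×6, L=4 ×3
  A^5: L=1 ×11, L=3 ×24, L=5 ×1
  A^3: L=2 ×68, L=4 ×16
  A^1: L=1 ×38, L=3 ×85, L=5 ×3
  A^-1: L=2 ×77, L=4 ×49
  A^-3: L=3 ×69, L=5 ×15
  A^-5: L=4 ×34, L=6 ×2
  A^-7: L=5 ×9
  A^-9: L=6 ×1
Each group contributes A^e * Σ count * d^(L-1):
Powers of d = -A^2 - A^-2: d^2 = A^4 + 2 + A^-4; d^3 = -A^6 - 3*A^2 - 3*A^-2 - A^-6; d^4 = A^8 + 4*A^4 + 6 + 4*A^-4 + A^-8; d^5 = -A^10 - 5*A^6 - 10*A^2 - 10*A^-2 - 5*A^-6 - A^-10.
  A^9 * (d^2) = A^13 + 2*A^9 + A^5
  A^7 * (6*d + 3*d^3) = -3*A^13 - 15*A^9 - 15*A^5 - 3*A
  A^5 * (11 + 24*d^2 + d^4) = A^13 + 28*A^9 + 65*A^5 + 28*A + A^-3
  A^3 * (68*d + 16*d^3) = -16*A^9 - 116*A^5 - 116*A - 16*A^-3
  A^1 * (38 + 85*d^2 + 3*d^4) = 3*A^9 + 97*A^5 + 226*A + 97*A^-3 + 3*A^-7
  A^-1 * (77*d + 49*d^3) = -49*A^5 - 224*A - 224*A^-3 - 49*A^-7
  A^-3 * (69*d^2 + 15*d^4) = 15*A^5 + 129*A + 228*A^-3 + 129*A^-7 + 15*A^-11
  A^-5 * (34*d^3 + 2*d^5) = -2*A^5 - 44*A - 122*A^-3 - 122*A^-7 - 44*A^-11 - 2*A^-15
  A^-7 * (9*d^4) = 9*A + 36*A^-3 + 54*A^-7 + 36*A^-11 + 9*A^-15
  A^-9 * (d^5) = -A - 5*A^-3 - 10*A^-7 - 10*A^-11 - 5*A^-15 - A^-19
Summing the groups: <K> = -A^13 + 2*A^9 - 4*A^5 + 4*A - 5*A^-3 + 5*A^-7 - 3*A^-11 + 2*A^-15 - A^-19
Normalise by the writhe: (-A^3)^(-w) = (-A^3)^(-3) = -A^-9, so f(A) = -A^-9 * <K> = A^4 - 2 + 4*A^-4 - 4*A^-8 + 5*A^-12 - 5*A^-16 + 3*A^-20 - 2*A^-24 + A^-28.
Substitute A = t^(-1/4), i.e. A^e → t^(-e/4): V(t) = t^7 - 2*t^6 + 3*t^5 - 5*t^4 + 5*t^3 - 4*t^2 + 4*t - 2 + t^-1

Answer: t^7 - 2*t^6 + 3*t^5 - 5*t^4 + 5*t^3 - 4*t^2 + 4*t - 2 + t^-1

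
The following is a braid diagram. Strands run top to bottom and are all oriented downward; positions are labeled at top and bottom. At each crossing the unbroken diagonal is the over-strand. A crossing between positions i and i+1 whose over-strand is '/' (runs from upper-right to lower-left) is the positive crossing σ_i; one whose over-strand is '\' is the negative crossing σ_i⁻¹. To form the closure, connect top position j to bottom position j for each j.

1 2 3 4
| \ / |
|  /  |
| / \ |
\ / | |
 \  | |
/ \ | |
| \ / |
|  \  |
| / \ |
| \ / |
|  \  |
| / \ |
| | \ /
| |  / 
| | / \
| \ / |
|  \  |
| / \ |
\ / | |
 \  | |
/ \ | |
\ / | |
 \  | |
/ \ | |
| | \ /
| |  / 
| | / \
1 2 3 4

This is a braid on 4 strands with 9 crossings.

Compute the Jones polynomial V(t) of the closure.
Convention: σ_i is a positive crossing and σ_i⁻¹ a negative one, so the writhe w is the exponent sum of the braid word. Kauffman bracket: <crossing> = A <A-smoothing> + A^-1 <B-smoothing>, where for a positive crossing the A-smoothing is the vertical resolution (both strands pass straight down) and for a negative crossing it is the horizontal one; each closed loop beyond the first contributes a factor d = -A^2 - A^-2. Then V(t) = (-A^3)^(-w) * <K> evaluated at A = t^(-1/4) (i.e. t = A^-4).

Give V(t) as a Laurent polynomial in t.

t - 2 + 4*t^-1 - 5*t^-2 + 6*t^-3 - 5*t^-4 + 4*t^-5 - 3*t^-6 + t^-7

Derivation:
Reading the diagram top to bottom ('/'-over between positions i,i+1 = s_i, '\'-over = s_i^-1): braid word = s2 s1^-1 s2^-1 s2^-1 s3 s2^-1 s1^-1 s1^-1 s3.
Braid: s2 s1^-1 s2^-1 s2^-1 s3 s2^-1 s1^-1 s1^-1 s3 on 4 strands, 9 crossings.
Writhe w = (#positive) - (#negative) = 3 - 6 = -3.
Computing the Kauffman bracket via state sum. There are 2^9 = 512 states.
For each crossing: s=0 is the vertical smoothing, s=1 horizontal. Crossing k contributes A^(sign_k * (1 - 2*s_k)); loop factor d = -A^2 - A^-2.
Tabulate the states by total A-exponent and number of loops L (A-exp: L × count):
  A^9: L=6 ×1
  A^7: L=5 ×9
  A^5: L=4 ×35, L=6 ×1
  A^3: L=3 ×73, L=5 ×11
  A^1: L=2 ×82, L=4 ×43, L=6 ×1
  A^-1: L=1 ×40, L=3 ×79, L=5 ×7
  A^-3: L=2 ×63, L=4 ×21
  A^-5: L=1 ×9, L=3 ×26, L=5 ×1
  A^-7: L=2 ×6, L=4 ×3
  A^-9: L=3 ×1
Each group contributes A^e * Σ count * d^(L-1):
Powers of d = -A^2 - A^-2: d^2 = A^4 + 2 + A^-4; d^3 = -A^6 - 3*A^2 - 3*A^-2 - A^-6; d^4 = A^8 + 4*A^4 + 6 + 4*A^-4 + A^-8; d^5 = -A^10 - 5*A^6 - 10*A^2 - 10*A^-2 - 5*A^-6 - A^-10.
  A^9 * (d^5) = -A^19 - 5*A^15 - 10*A^11 - 10*A^7 - 5*A^3 - A^-1
  A^7 * (9*d^4) = 9*A^15 + 36*A^11 + 54*A^7 + 36*A^3 + 9*A^-1
  A^5 * (35*d^3 + d^5) = -A^15 - 40*A^11 - 115*A^7 - 115*A^3 - 40*A^-1 - A^-5
  A^3 * (73*d^2 + 11*d^4) = 11*A^11 + 117*A^7 + 212*A^3 + 117*A^-1 + 11*A^-5
  A^1 * (82*d + 43*d^3 + d^5) = -A^11 - 48*A^7 - 221*A^3 - 221*A^-1 - 48*A^-5 - A^-9
  A^-1 * (40 + 79*d^2 + 7*d^4) = 7*A^7 + 107*A^3 + 240*A^-1 + 107*A^-5 + 7*A^-9
  A^-3 * (63*d + 21*d^3) = -21*A^3 - 126*A^-1 - 126*A^-5 - 21*A^-9
  A^-5 * (9 + 26*d^2 + d^4) = A^3 + 30*A^-1 + 67*A^-5 + 30*A^-9 + A^-13
  A^-7 * (6*d + 3*d^3) = -3*A^-1 - 15*A^-5 - 15*A^-9 - 3*A^-13
  A^-9 * (d^2) = A^-5 + 2*A^-9 + A^-13
Summing the groups: <K> = -A^19 + 3*A^15 - 4*A^11 + 5*A^7 - 6*A^3 + 5*A^-1 - 4*A^-5 + 2*A^-9 - A^-13
Normalise by the writhe: (-A^3)^(-w) = (-A^3)^(3) = -A^9, so f(A) = -A^9 * <K> = A^28 - 3*A^24 + 4*A^20 - 5*A^16 + 6*A^12 - 5*A^8 + 4*A^4 - 2 + A^-4.
Substitute A = t^(-1/4), i.e. A^e → t^(-e/4): V(t) = t - 2 + 4*t^-1 - 5*t^-2 + 6*t^-3 - 5*t^-4 + 4*t^-5 - 3*t^-6 + t^-7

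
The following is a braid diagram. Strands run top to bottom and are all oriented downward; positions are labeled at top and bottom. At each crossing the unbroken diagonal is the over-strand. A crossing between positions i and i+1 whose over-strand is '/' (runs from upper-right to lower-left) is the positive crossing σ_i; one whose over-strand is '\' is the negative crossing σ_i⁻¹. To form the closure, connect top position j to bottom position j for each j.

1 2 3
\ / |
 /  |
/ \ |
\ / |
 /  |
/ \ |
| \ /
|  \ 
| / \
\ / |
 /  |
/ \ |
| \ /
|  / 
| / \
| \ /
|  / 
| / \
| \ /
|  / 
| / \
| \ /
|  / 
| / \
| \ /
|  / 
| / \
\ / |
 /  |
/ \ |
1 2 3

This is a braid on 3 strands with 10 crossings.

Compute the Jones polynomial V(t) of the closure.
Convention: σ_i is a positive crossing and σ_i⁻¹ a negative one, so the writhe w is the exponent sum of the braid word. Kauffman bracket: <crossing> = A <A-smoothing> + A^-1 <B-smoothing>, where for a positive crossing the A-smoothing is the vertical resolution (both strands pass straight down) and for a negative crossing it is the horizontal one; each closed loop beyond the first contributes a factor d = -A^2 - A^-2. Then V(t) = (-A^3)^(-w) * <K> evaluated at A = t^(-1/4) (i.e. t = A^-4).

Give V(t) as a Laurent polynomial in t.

Reading the diagram top to bottom ('/'-over between positions i,i+1 = s_i, '\'-over = s_i^-1): braid word = s1 s1 s2^-1 s1 s2 s2 s2 s2 s2 s1.
Braid: s1 s1 s2^-1 s1 s2 s2 s2 s2 s2 s1 on 3 strands, 10 crossings.
Writhe w = (#positive) - (#negative) = 9 - 1 = 8.
Computing the Kauffman bracket via state sum. There are 2^10 = 1024 states.
Smooth each crossing (0=||, 1=⌣⌢); contribution A^(Σ sign_k(1-2s_k)) * d^(L-1).
Tabulate the states by total A-exponent and number of loops L (A-exp: L × count):
  A^10: L=2 ×1
  A^8: L=1 ×4, L=3 ×6
  A^6: L=2 ×35, L=4 ×10
  A^4: L=1 ×35, L=3 ×75, L=5 ×10
  A^2: L=2 ×115, L=4 ×90, L=6 ×5
  A^0: L=3 ×185, L=5 ×66, L=7 ×1
  A^-2: L=4 ×180, L=6 ×30
  A^-4: L=5 ×112, L=7 ×8
  A^-6: L=6 ×44, L=8 ×1
  A^-8: L=7 ×10
  A^-10: L=8 ×1
Each group contributes A^e * Σ count * d^(L-1):
Powers of d = -A^2 - A^-2: d^2 = A^4 + 2 + A^-4; d^3 = -A^6 - 3*A^2 - 3*A^-2 - A^-6; d^4 = A^8 + 4*A^4 + 6 + 4*A^-4 + A^-8; d^5 = -A^10 - 5*A^6 - 10*A^2 - 10*A^-2 - 5*A^-6 - A^-10; d^6 = A^12 + 6*A^8 + 15*A^4 + 20 + 15*A^-4 + 6*A^-8 + A^-12; d^7 = -A^14 - 7*A^10 - 21*A^6 - 35*A^2 - 35*A^-2 - 21*A^-6 - 7*A^-10 - A^-14.
  A^10 * (d) = -A^12 - A^8
  A^8 * (4 + 6*d^2) = 6*A^12 + 16*A^8 + 6*A^4
  A^6 * (35*d + 10*d^3) = -10*A^12 - 65*A^8 - 65*A^4 - 10
  A^4 * (35 + 75*d^2 + 10*d^4) = 10*A^12 + 115*A^8 + 245*A^4 + 115 + 10*A^-4
  A^2 * (115*d + 90*d^3 + 5*d^5) = -5*A^12 - 115*A^8 - 435*A^4 - 435 - 115*A^-4 - 5*A^-8
  A^0 * (185*d^2 + 66*d^4 + d^6) = A^12 + 72*A^8 + 464*A^4 + 786 + 464*A^-4 + 72*A^-8 + A^-12
  A^-2 * (180*d^3 + 30*d^5) = -30*A^8 - 330*A^4 - 840 - 840*A^-4 - 330*A^-8 - 30*A^-12
  A^-4 * (112*d^4 + 8*d^6) = 8*A^8 + 160*A^4 + 568 + 832*A^-4 + 568*A^-8 + 160*A^-12 + 8*A^-16
  A^-6 * (44*d^5 + d^7) = -A^8 - 51*A^4 - 241 - 475*A^-4 - 475*A^-8 - 241*A^-12 - 51*A^-16 - A^-20
  A^-8 * (10*d^6) = 10*A^4 + 60 + 150*A^-4 + 200*A^-8 + 150*A^-12 + 60*A^-16 + 10*A^-20
  A^-10 * (d^7) = -A^4 - 7 - 21*A^-4 - 35*A^-8 - 35*A^-12 - 21*A^-16 - 7*A^-20 - A^-24
Summing the groups: <K> = A^12 - A^8 + 3*A^4 - 4 + 5*A^-4 - 5*A^-8 + 5*A^-12 - 4*A^-16 + 2*A^-20 - A^-24
Normalise by the writhe: (-A^3)^(-w) = (-A^3)^(-8) = A^-24, so f(A) = A^-24 * <K> = A^-12 - A^-16 + 3*A^-20 - 4*A^-24 + 5*A^-28 - 5*A^-32 + 5*A^-36 - 4*A^-40 + 2*A^-44 - A^-48.
Substitute A = t^(-1/4), i.e. A^e → t^(-e/4): V(t) = -t^12 + 2*t^11 - 4*t^10 + 5*t^9 - 5*t^8 + 5*t^7 - 4*t^6 + 3*t^5 - t^4 + t^3

Answer: -t^12 + 2*t^11 - 4*t^10 + 5*t^9 - 5*t^8 + 5*t^7 - 4*t^6 + 3*t^5 - t^4 + t^3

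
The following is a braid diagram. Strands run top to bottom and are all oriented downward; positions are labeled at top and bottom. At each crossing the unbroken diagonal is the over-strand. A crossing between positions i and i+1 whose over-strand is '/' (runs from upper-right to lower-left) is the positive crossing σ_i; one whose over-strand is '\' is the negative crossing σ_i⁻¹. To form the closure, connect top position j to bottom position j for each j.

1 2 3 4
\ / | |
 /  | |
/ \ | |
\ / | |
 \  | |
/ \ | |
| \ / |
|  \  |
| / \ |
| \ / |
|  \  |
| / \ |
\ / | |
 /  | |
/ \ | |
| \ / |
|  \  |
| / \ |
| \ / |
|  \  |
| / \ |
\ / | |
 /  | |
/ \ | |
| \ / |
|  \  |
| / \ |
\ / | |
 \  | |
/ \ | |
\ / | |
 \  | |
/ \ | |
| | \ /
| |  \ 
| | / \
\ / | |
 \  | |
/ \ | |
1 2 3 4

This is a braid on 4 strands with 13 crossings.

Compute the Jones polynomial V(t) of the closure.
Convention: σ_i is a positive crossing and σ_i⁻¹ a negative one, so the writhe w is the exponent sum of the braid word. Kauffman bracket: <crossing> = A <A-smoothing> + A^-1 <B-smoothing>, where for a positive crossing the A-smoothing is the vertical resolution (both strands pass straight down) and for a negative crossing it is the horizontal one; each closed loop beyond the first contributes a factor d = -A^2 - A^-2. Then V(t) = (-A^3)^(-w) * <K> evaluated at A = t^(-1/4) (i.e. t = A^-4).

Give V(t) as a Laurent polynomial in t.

Reading the diagram top to bottom ('/'-over between positions i,i+1 = s_i, '\'-over = s_i^-1): braid word = s1 s1^-1 s2^-1 s2^-1 s1 s2^-1 s2^-1 s1 s2^-1 s1^-1 s1^-1 s3^-1 s1^-1.
The presented braid s1 s1^-1 s2^-1 s2^-1 s1 s2^-1 s2^-1 s1 s2^-1 s1^-1 s1^-1 s3^-1 s1^-1 on 4 strands reduces by inverse Markov moves (closure unchanged at each step):
  Deconjugate: the word is γ·β·γ⁻¹ with γ = s1 (prefix) and γ⁻¹ = s1^-1 (suffix); strip both.
  Destabilize: the word has the form β·s3^-1 where s3^-1 occurs only as the final letter (β ∈ B_3); drop it and the last strand → 3 strands.
Reduced to β = s1^-1 s2^-1 s2^-1 s1 s2^-1 s2^-1 s1 s2^-1 s1^-1 s1^-1 on 3 strands, 10 crossings.
Compute on β:
Braid: s1^-1 s2^-1 s2^-1 s1 s2^-1 s2^-1 s1 s2^-1 s1^-1 s1^-1 on 3 strands, 10 crossings.
Writhe w = (#positive) - (#negative) = 2 - 8 = -6.
State-sum expansion of <K>. There are 2^10 = 1024 states.
Smooth each crossing (0=||, 1=⌣⌢); contribution A^(Σ sign_k(1-2s_k)) * d^(L-1).
Tabulate the states by total A-exponent and number of loops L (A-exp: L × count):
  A^10: L=7 ×1
  A^8: L=6 ×10
  A^6: L=5 ×44, L=7 ×1
  A^4: L=4 ×110, L=6 ×10
  A^2: L=3 ×166, L=5 ×44
  A^0: L=2 ×144, L=4 ×106, L=6 ×2
  A^-2: L=1 ×57, L=3 ×140, L=5 ×13
  A^-4: L=2 ×91, L=4 ×28, L=6 ×1
  A^-6: L=1 ×16, L=3 ×26, L=5 ×3
  A^-8: L=2 ×7, L=4 ×3
  A^-10: L=3 ×1
Each group contributes A^e * Σ count * d^(L-1):
Powers of d = -A^2 - A^-2: d^2 = A^4 + 2 + A^-4; d^3 = -A^6 - 3*A^2 - 3*A^-2 - A^-6; d^4 = A^8 + 4*A^4 + 6 + 4*A^-4 + A^-8; d^5 = -A^10 - 5*A^6 - 10*A^2 - 10*A^-2 - 5*A^-6 - A^-10; d^6 = A^12 + 6*A^8 + 15*A^4 + 20 + 15*A^-4 + 6*A^-8 + A^-12.
  A^10 * (d^6) = A^22 + 6*A^18 + 15*A^14 + 20*A^10 + 15*A^6 + 6*A^2 + A^-2
  A^8 * (10*d^5) = -10*A^18 - 50*A^14 - 100*A^10 - 100*A^6 - 50*A^2 - 10*A^-2
  A^6 * (44*d^4 + d^6) = A^18 + 50*A^14 + 191*A^10 + 284*A^6 + 191*A^2 + 50*A^-2 + A^-6
  A^4 * (110*d^3 + 10*d^5) = -10*A^14 - 160*A^10 - 430*A^6 - 430*A^2 - 160*A^-2 - 10*A^-6
  A^2 * (166*d^2 + 44*d^4) = 44*A^10 + 342*A^6 + 596*A^2 + 342*A^-2 + 44*A^-6
  A^0 * (144*d + 106*d^3 + 2*d^5) = -2*A^10 - 116*A^6 - 482*A^2 - 482*A^-2 - 116*A^-6 - 2*A^-10
  A^-2 * (57 + 140*d^2 + 13*d^4) = 13*A^6 + 192*A^2 + 415*A^-2 + 192*A^-6 + 13*A^-10
  A^-4 * (91*d + 28*d^3 + d^5) = -A^6 - 33*A^2 - 185*A^-2 - 185*A^-6 - 33*A^-10 - A^-14
  A^-6 * (16 + 26*d^2 + 3*d^4) = 3*A^2 + 38*A^-2 + 86*A^-6 + 38*A^-10 + 3*A^-14
  A^-8 * (7*d + 3*d^3) = -3*A^-2 - 16*A^-6 - 16*A^-10 - 3*A^-14
  A^-10 * (d^2) = A^-6 + 2*A^-10 + A^-14
Summing the groups: <K> = A^22 - 3*A^18 + 5*A^14 - 7*A^10 + 7*A^6 - 7*A^2 + 6*A^-2 - 3*A^-6 + 2*A^-10
Normalise by the writhe: (-A^3)^(-w) = (-A^3)^(6) = A^18, so f(A) = A^18 * <K> = A^40 - 3*A^36 + 5*A^32 - 7*A^28 + 7*A^24 - 7*A^20 + 6*A^16 - 3*A^12 + 2*A^8.
Substitute A = t^(-1/4), i.e. A^e → t^(-e/4): V(t) = 2*t^-2 - 3*t^-3 + 6*t^-4 - 7*t^-5 + 7*t^-6 - 7*t^-7 + 5*t^-8 - 3*t^-9 + t^-10

Answer: 2*t^-2 - 3*t^-3 + 6*t^-4 - 7*t^-5 + 7*t^-6 - 7*t^-7 + 5*t^-8 - 3*t^-9 + t^-10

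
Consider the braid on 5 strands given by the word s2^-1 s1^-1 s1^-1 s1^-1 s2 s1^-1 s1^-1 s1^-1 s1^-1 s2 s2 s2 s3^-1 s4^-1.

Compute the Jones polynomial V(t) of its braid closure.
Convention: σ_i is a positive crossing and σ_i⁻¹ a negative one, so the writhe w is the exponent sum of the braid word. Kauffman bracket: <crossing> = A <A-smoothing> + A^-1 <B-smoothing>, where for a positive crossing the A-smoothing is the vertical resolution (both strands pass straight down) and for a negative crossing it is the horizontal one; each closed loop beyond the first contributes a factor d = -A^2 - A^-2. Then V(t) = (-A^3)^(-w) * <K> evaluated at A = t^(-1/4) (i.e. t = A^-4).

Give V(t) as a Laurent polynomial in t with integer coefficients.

-t + 2 - 3*t^-1 + 6*t^-2 - 6*t^-3 + 7*t^-4 - 7*t^-5 + 6*t^-6 - 4*t^-7 + 2*t^-8 - t^-9

Derivation:
The presented braid s2^-1 s1^-1 s1^-1 s1^-1 s2 s1^-1 s1^-1 s1^-1 s1^-1 s2 s2 s2 s3^-1 s4^-1 on 5 strands reduces by inverse Markov moves (closure unchanged at each step):
  Destabilize: the word has the form β·s4^-1 where s4^-1 occurs only as the final letter (β ∈ B_4); drop it and the last strand → 4 strands.
  Destabilize: the word has the form β·s3^-1 where s3^-1 occurs only as the final letter (β ∈ B_3); drop it and the last strand → 3 strands.
  Deconjugate: the word is γ·β·γ⁻¹ with γ = s2^-1 (prefix) and γ⁻¹ = s2 (suffix); strip both.
Reduced to β = s1^-1 s1^-1 s1^-1 s2 s1^-1 s1^-1 s1^-1 s1^-1 s2 s2 on 3 strands, 10 crossings.
Compute on β:
Braid: s1^-1 s1^-1 s1^-1 s2 s1^-1 s1^-1 s1^-1 s1^-1 s2 s2 on 3 strands, 10 crossings.
Writhe w = (#positive) - (#negative) = 3 - 7 = -4.
Computing the Kauffman bracket via state sum. There are 2^10 = 1024 states.
Each crossing splits two ways (0=vertical, 1=horizontal). The state's weight is A^(#A-smoothings - #B-smoothings) * d^(loops - 1).
Tabulate the states by total A-exponent and number of loops L (A-exp: L × count):
  A^10: L=8 ×1
  A^8: L=7 ×10
  A^6: L=6 ×44, L=8 ×1
  A^4: L=5 ×112, L=7 ×8
  A^2: L=4 ×182, L=6 ×28
  A^0: L=3 ×194, L=5 ×58
  A^-2: L=2 ×130, L=4 ×79, L=6 ×1
  A^-4: L=1 ×45, L=3 ×70, L=5 ×5
  A^-6: L=2 ×36, L=4 ×9
  A^-8: L=3 ×10
  A^-10: L=4 ×1
Each group contributes A^e * Σ count * d^(L-1):
Powers of d = -A^2 - A^-2: d^2 = A^4 + 2 + A^-4; d^3 = -A^6 - 3*A^2 - 3*A^-2 - A^-6; d^4 = A^8 + 4*A^4 + 6 + 4*A^-4 + A^-8; d^5 = -A^10 - 5*A^6 - 10*A^2 - 10*A^-2 - 5*A^-6 - A^-10; d^6 = A^12 + 6*A^8 + 15*A^4 + 20 + 15*A^-4 + 6*A^-8 + A^-12; d^7 = -A^14 - 7*A^10 - 21*A^6 - 35*A^2 - 35*A^-2 - 21*A^-6 - 7*A^-10 - A^-14.
  A^10 * (d^7) = -A^24 - 7*A^20 - 21*A^16 - 35*A^12 - 35*A^8 - 21*A^4 - 7 - A^-4
  A^8 * (10*d^6) = 10*A^20 + 60*A^16 + 150*A^12 + 200*A^8 + 150*A^4 + 60 + 10*A^-4
  A^6 * (44*d^5 + d^7) = -A^20 - 51*A^16 - 241*A^12 - 475*A^8 - 475*A^4 - 241 - 51*A^-4 - A^-8
  A^4 * (112*d^4 + 8*d^6) = 8*A^16 + 160*A^12 + 568*A^8 + 832*A^4 + 568 + 160*A^-4 + 8*A^-8
  A^2 * (182*d^3 + 28*d^5) = -28*A^12 - 322*A^8 - 826*A^4 - 826 - 322*A^-4 - 28*A^-8
  A^0 * (194*d^2 + 58*d^4) = 58*A^8 + 426*A^4 + 736 + 426*A^-4 + 58*A^-8
  A^-2 * (130*d + 79*d^3 + d^5) = -A^8 - 84*A^4 - 377 - 377*A^-4 - 84*A^-8 - A^-12
  A^-4 * (45 + 70*d^2 + 5*d^4) = 5*A^4 + 90 + 215*A^-4 + 90*A^-8 + 5*A^-12
  A^-6 * (36*d + 9*d^3) = -9 - 63*A^-4 - 63*A^-8 - 9*A^-12
  A^-8 * (10*d^2) = 10*A^-4 + 20*A^-8 + 10*A^-12
  A^-10 * (d^3) = -A^-4 - 3*A^-8 - 3*A^-12 - A^-16
Summing the groups: <K> = -A^24 + 2*A^20 - 4*A^16 + 6*A^12 - 7*A^8 + 7*A^4 - 6 + 6*A^-4 - 3*A^-8 + 2*A^-12 - A^-16
Normalise by the writhe: (-A^3)^(-w) = (-A^3)^(4) = A^12, so f(A) = A^12 * <K> = -A^36 + 2*A^32 - 4*A^28 + 6*A^24 - 7*A^20 + 7*A^16 - 6*A^12 + 6*A^8 - 3*A^4 + 2 - A^-4.
Substitute A = t^(-1/4), i.e. A^e → t^(-e/4): V(t) = -t + 2 - 3*t^-1 + 6*t^-2 - 6*t^-3 + 7*t^-4 - 7*t^-5 + 6*t^-6 - 4*t^-7 + 2*t^-8 - t^-9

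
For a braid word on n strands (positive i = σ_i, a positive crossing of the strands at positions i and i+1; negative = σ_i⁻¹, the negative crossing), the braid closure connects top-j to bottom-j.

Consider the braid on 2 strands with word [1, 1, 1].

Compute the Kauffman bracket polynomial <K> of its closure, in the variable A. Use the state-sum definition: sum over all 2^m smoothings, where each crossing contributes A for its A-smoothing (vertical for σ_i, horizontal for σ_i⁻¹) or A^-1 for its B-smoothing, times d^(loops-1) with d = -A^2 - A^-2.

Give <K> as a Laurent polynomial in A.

-A^5 - A^-3 + A^-7

Derivation:
Braid: s1 s1 s1 on 2 strands, 3 crossings.
Writhe w = (#positive) - (#negative) = 3 - 0 = 3.
Enumerate smoothing states for the bracket polynomial. There are 2^3 = 8 states.
Each crossing splits two ways (0=vertical, 1=horizontal). The state's weight is A^(#A-smoothings - #B-smoothings) * d^(loops - 1).
  state 000: A-exp=+3, loops=2, term = A^3 * d^1
  state 001: A-exp=+1, loops=1, term = A^1 * d^0
  state 010: A-exp=+1, loops=1, term = A^1 * d^0
  state 011: A-exp=-1, loops=2, term = A^-1 * d^1
  state 100: A-exp=+1, loops=1, term = A^1 * d^0
  state 101: A-exp=-1, loops=2, term = A^-1 * d^1
  state 110: A-exp=-1, loops=2, term = A^-1 * d^1
  state 111: A-exp=-3, loops=3, term = A^-3 * d^2
Collect the terms by A-exponent (count of states per loop number):
Powers of d = -A^2 - A^-2: d^2 = A^4 + 2 + A^-4.
  A^3 * (d) = -A^5 - A
  A^1 * (3) = 3*A
  A^-1 * (3*d) = -3*A - 3*A^-3
  A^-3 * (d^2) = A + 2*A^-3 + A^-7
Summing the groups: <K> = -A^5 - A^-3 + A^-7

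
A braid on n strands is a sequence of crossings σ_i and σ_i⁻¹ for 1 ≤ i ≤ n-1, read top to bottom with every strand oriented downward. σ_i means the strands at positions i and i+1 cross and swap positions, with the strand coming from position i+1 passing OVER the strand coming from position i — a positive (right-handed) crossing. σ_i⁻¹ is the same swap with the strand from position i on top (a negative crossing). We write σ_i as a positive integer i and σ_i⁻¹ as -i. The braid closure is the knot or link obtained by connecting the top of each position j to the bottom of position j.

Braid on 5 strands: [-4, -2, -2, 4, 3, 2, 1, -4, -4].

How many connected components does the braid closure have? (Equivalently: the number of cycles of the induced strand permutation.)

2

Derivation:
Track the strand permutation on 5 strands, starting from identity.
  step 1: s4^-1 swaps positions 4,5 -> [1 2 3 5 4]
  step 2: s2^-1 swaps positions 2,3 -> [1 3 2 5 4]
  step 3: s2^-1 swaps positions 2,3 -> [1 2 3 5 4]
  step 4: s4 swaps positions 4,5 -> [1 2 3 4 5]
  step 5: s3 swaps positions 3,4 -> [1 2 4 3 5]
  step 6: s2 swaps positions 2,3 -> [1 4 2 3 5]
  step 7: s1 swaps positions 1,2 -> [4 1 2 3 5]
  step 8: s4^-1 swaps positions 4,5 -> [4 1 2 5 3]
  step 9: s4^-1 swaps positions 4,5 -> [4 1 2 3 5]
Final permutation (position -> original strand): [4 1 2 3 5]
Closure components = cycle count of this permutation = 2.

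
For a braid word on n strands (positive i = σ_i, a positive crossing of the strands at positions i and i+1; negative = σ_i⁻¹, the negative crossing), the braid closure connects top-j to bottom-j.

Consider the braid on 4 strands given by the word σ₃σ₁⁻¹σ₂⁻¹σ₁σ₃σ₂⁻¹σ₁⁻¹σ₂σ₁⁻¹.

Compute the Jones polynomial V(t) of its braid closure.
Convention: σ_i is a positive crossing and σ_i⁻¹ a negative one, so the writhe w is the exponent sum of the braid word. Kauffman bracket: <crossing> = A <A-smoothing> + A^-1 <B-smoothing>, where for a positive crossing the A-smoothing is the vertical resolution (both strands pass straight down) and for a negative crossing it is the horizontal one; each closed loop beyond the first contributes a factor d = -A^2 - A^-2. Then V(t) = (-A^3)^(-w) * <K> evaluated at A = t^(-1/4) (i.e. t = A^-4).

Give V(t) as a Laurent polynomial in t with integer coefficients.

t^2 - 2*t + 3 - 3*t^-1 + 3*t^-2 - 2*t^-3 + 2*t^-4 - t^-5

Derivation:
Braid: s3 s1^-1 s2^-1 s1 s3 s2^-1 s1^-1 s2 s1^-1 on 4 strands, 9 crossings.
Writhe w = (#positive) - (#negative) = 4 - 5 = -1.
Computing the Kauffman bracket via state sum. There are 2^9 = 512 states.
For each crossing: s=0 is the vertical smoothing, s=1 horizontal. Crossing k contributes A^(sign_k * (1 - 2*s_k)); loop factor d = -A^2 - A^-2.
Tabulate the states by total A-exponent and number of loops L (A-exp: L × count):
  A^9: L=5 ×1
  A^7: L=4 ×9
  A^5: L=3 ×32, L=5 ×4
  A^3: L=2 ×53, L=4 ×30, L=6 ×1
  A^1: L=1 ×35, L=3 ×80, L=5 ×11
  A^-1: L=2 ×86, L=4 ×39, L=6 ×1
  A^-3: L=1 ×21, L=3 ×58, L=5 ×5
  A^-5: L=2 ×26, L=4 ×10
  A^-7: L=1 ×3, L=3 ×6
  A^-9: L=2 ×1
Each group contributes A^e * Σ count * d^(L-1):
Powers of d = -A^2 - A^-2: d^2 = A^4 + 2 + A^-4; d^3 = -A^6 - 3*A^2 - 3*A^-2 - A^-6; d^4 = A^8 + 4*A^4 + 6 + 4*A^-4 + A^-8; d^5 = -A^10 - 5*A^6 - 10*A^2 - 10*A^-2 - 5*A^-6 - A^-10.
  A^9 * (d^4) = A^17 + 4*A^13 + 6*A^9 + 4*A^5 + A
  A^7 * (9*d^3) = -9*A^13 - 27*A^9 - 27*A^5 - 9*A
  A^5 * (32*d^2 + 4*d^4) = 4*A^13 + 48*A^9 + 88*A^5 + 48*A + 4*A^-3
  A^3 * (53*d + 30*d^3 + d^5) = -A^13 - 35*A^9 - 153*A^5 - 153*A - 35*A^-3 - A^-7
  A^1 * (35 + 80*d^2 + 11*d^4) = 11*A^9 + 124*A^5 + 261*A + 124*A^-3 + 11*A^-7
  A^-1 * (86*d + 39*d^3 + d^5) = -A^9 - 44*A^5 - 213*A - 213*A^-3 - 44*A^-7 - A^-11
  A^-3 * (21 + 58*d^2 + 5*d^4) = 5*A^5 + 78*A + 167*A^-3 + 78*A^-7 + 5*A^-11
  A^-5 * (26*d + 10*d^3) = -10*A - 56*A^-3 - 56*A^-7 - 10*A^-11
  A^-7 * (3 + 6*d^2) = 6*A^-3 + 15*A^-7 + 6*A^-11
  A^-9 * (d) = -A^-7 - A^-11
Summing the groups: <K> = A^17 - 2*A^13 + 2*A^9 - 3*A^5 + 3*A - 3*A^-3 + 2*A^-7 - A^-11
Normalise by the writhe: (-A^3)^(-w) = (-A^3)^(1) = -A^3, so f(A) = -A^3 * <K> = -A^20 + 2*A^16 - 2*A^12 + 3*A^8 - 3*A^4 + 3 - 2*A^-4 + A^-8.
Substitute A = t^(-1/4), i.e. A^e → t^(-e/4): V(t) = t^2 - 2*t + 3 - 3*t^-1 + 3*t^-2 - 2*t^-3 + 2*t^-4 - t^-5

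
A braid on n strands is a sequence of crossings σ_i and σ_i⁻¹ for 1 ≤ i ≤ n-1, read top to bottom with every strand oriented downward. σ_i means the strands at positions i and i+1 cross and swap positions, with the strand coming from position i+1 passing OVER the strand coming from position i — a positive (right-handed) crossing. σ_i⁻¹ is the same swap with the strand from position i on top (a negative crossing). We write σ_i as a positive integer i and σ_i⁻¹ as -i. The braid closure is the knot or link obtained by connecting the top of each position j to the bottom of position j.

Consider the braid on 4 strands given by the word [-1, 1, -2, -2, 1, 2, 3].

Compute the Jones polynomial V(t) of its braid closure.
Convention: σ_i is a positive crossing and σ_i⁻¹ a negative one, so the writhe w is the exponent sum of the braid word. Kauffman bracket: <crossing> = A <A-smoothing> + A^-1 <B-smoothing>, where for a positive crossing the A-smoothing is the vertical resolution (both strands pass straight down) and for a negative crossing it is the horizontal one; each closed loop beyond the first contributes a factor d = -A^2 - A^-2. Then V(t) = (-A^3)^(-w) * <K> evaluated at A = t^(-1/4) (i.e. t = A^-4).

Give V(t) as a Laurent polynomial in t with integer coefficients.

1

Derivation:
The presented braid s1^-1 s1 s2^-1 s2^-1 s1 s2 s3 on 4 strands reduces by inverse Markov moves (closure unchanged at each step):
  Destabilize: the word has the form β·s3 where s3 occurs only as the final letter (β ∈ B_3); drop it and the last strand → 3 strands.
Reduced to β = s1^-1 s1 s2^-1 s2^-1 s1 s2 on 3 strands, 6 crossings.
Compute on β:
First cancel adjacent σ_i σ_i⁻¹ pairs (Reidemeister II — same braid, same closure): s1^-1 s1 s2^-1 s2^-1 s1 s2 → s2^-1 s2^-1 s1 s2.
Braid: s2^-1 s2^-1 s1 s2 on 3 strands, 4 crossings.
Writhe w = (#positive) - (#negative) = 2 - 2 = 0.
Computing the Kauffman bracket via state sum. There are 2^4 = 16 states.
For each crossing: s=0 is the vertical smoothing, s=1 horizontal. Crossing k contributes A^(sign_k * (1 - 2*s_k)); loop factor d = -A^2 - A^-2.
  state 0000: A-exp=+0, loops=3, term = A^0 * d^2
  state 0001: A-exp=-2, loops=2, term = A^-2 * d^1
  state 0010: A-exp=-2, loops=2, term = A^-2 * d^1
  state 0011: A-exp=-4, loops=1, term = A^-4 * d^0
  state 0100: A-exp=+2, loops=2, term = A^2 * d^1
  state 0101: A-exp=+0, loops=3, term = A^0 * d^2
  state 0110: A-exp=+0, loops=1, term = A^0 * d^0
  state 0111: A-exp=-2, loops=2, term = A^-2 * d^1
  state 1000: A-exp=+2, loops=2, term = A^2 * d^1
  state 1001: A-exp=+0, loops=3, term = A^0 * d^2
  state 1010: A-exp=+0, loops=1, term = A^0 * d^0
  state 1011: A-exp=-2, loops=2, term = A^-2 * d^1
  state 1100: A-exp=+4, loops=3, term = A^4 * d^2
  state 1101: A-exp=+2, loops=4, term = A^2 * d^3
  state 1110: A-exp=+2, loops=2, term = A^2 * d^1
  state 1111: A-exp=+0, loops=3, term = A^0 * d^2
Collect the terms by A-exponent (count of states per loop number):
Powers of d = -A^2 - A^-2: d^2 = A^4 + 2 + A^-4; d^3 = -A^6 - 3*A^2 - 3*A^-2 - A^-6.
  A^4 * (d^2) = A^8 + 2*A^4 + 1
  A^2 * (3*d + d^3) = -A^8 - 6*A^4 - 6 - A^-4
  A^0 * (2 + 4*d^2) = 4*A^4 + 10 + 4*A^-4
  A^-2 * (4*d) = -4 - 4*A^-4
  A^-4 * (1) = A^-4
Summing the groups: <K> = 1
Normalise by the writhe: (-A^3)^(-w) = (-A^3)^(0) = 1, so f(A) = 1 * <K> = 1.
Substitute A = t^(-1/4), i.e. A^e → t^(-e/4): V(t) = 1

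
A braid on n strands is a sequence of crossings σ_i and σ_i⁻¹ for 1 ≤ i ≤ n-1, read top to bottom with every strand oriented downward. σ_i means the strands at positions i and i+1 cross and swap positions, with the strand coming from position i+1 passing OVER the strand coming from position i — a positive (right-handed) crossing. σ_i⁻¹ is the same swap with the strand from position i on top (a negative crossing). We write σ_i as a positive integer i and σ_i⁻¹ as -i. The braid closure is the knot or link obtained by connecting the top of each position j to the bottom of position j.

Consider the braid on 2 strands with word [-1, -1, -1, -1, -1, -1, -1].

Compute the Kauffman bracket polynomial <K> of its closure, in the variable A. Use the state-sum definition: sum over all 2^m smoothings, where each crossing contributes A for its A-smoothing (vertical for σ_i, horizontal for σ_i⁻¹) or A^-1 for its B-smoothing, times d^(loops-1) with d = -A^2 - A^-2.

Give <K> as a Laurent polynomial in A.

Braid: s1^-1 s1^-1 s1^-1 s1^-1 s1^-1 s1^-1 s1^-1 on 2 strands, 7 crossings.
Writhe w = (#positive) - (#negative) = 0 - 7 = -7.
Enumerate smoothing states for the bracket polynomial. There are 2^7 = 128 states.
Smooth each crossing (0=||, 1=⌣⌢); contribution A^(Σ sign_k(1-2s_k)) * d^(L-1).
Tabulate the states by total A-exponent and number of loops L (A-exp: L × count):
  A^7: L=7 ×1
  A^5: L=6 ×7
  A^3: L=5 ×21
  A^1: L=4 ×35
  A^-1: L=3 ×35
  A^-3: L=2 ×21
  A^-5: L=1 ×7
  A^-7: L=2 ×1
Each group contributes A^e * Σ count * d^(L-1):
Powers of d = -A^2 - A^-2: d^2 = A^4 + 2 + A^-4; d^3 = -A^6 - 3*A^2 - 3*A^-2 - A^-6; d^4 = A^8 + 4*A^4 + 6 + 4*A^-4 + A^-8; d^5 = -A^10 - 5*A^6 - 10*A^2 - 10*A^-2 - 5*A^-6 - A^-10; d^6 = A^12 + 6*A^8 + 15*A^4 + 20 + 15*A^-4 + 6*A^-8 + A^-12.
  A^7 * (d^6) = A^19 + 6*A^15 + 15*A^11 + 20*A^7 + 15*A^3 + 6*A^-1 + A^-5
  A^5 * (7*d^5) = -7*A^15 - 35*A^11 - 70*A^7 - 70*A^3 - 35*A^-1 - 7*A^-5
  A^3 * (21*d^4) = 21*A^11 + 84*A^7 + 126*A^3 + 84*A^-1 + 21*A^-5
  A^1 * (35*d^3) = -35*A^7 - 105*A^3 - 105*A^-1 - 35*A^-5
  A^-1 * (35*d^2) = 35*A^3 + 70*A^-1 + 35*A^-5
  A^-3 * (21*d) = -21*A^-1 - 21*A^-5
  A^-5 * (7) = 7*A^-5
  A^-7 * (d) = -A^-5 - A^-9
Summing the groups: <K> = A^19 - A^15 + A^11 - A^7 + A^3 - A^-1 - A^-9

Answer: A^19 - A^15 + A^11 - A^7 + A^3 - A^-1 - A^-9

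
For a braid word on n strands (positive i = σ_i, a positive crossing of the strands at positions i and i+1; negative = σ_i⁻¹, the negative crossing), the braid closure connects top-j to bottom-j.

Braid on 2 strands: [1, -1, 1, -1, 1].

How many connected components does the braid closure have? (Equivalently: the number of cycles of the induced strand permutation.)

Track the strand permutation on 2 strands, starting from identity.
  step 1: s1 swaps positions 1,2 -> [2 1]
  step 2: s1^-1 swaps positions 1,2 -> [1 2]
  step 3: s1 swaps positions 1,2 -> [2 1]
  step 4: s1^-1 swaps positions 1,2 -> [1 2]
  step 5: s1 swaps positions 1,2 -> [2 1]
Final permutation (position -> original strand): [2 1]
Closure components = cycle count of this permutation = 1.

Answer: 1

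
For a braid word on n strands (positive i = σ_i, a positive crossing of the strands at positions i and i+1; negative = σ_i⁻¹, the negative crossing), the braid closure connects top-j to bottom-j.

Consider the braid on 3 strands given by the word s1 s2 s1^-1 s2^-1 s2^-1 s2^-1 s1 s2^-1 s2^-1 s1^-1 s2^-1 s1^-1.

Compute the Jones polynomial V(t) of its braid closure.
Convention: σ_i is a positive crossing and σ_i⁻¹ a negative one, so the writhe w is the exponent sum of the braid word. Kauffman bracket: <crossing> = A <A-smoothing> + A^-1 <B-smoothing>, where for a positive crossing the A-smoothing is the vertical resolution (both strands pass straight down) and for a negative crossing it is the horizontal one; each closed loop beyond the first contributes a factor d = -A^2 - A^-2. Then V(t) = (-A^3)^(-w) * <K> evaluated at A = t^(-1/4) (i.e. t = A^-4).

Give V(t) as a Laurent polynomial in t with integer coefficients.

t^-2 - t^-3 + 3*t^-4 - 3*t^-5 + 3*t^-6 - 3*t^-7 + 2*t^-8 - t^-9

Derivation:
The presented braid s1 s2 s1^-1 s2^-1 s2^-1 s2^-1 s1 s2^-1 s2^-1 s1^-1 s2^-1 s1^-1 on 3 strands reduces by inverse Markov moves (closure unchanged at each step):
  Deconjugate: the word is γ·β·γ⁻¹ with γ = s1 s2 (prefix) and γ⁻¹ = s2^-1 s1^-1 (suffix); strip both.
Reduced to β = s1^-1 s2^-1 s2^-1 s2^-1 s1 s2^-1 s2^-1 s1^-1 on 3 strands, 8 crossings.
Compute on β:
Braid: s1^-1 s2^-1 s2^-1 s2^-1 s1 s2^-1 s2^-1 s1^-1 on 3 strands, 8 crossings.
Writhe w = (#positive) - (#negative) = 1 - 7 = -6.
Computing the Kauffman bracket via state sum. There are 2^8 = 256 states.
Smooth each crossing (0=||, 1=⌣⌢); contribution A^(Σ sign_k(1-2s_k)) * d^(L-1).
Tabulate the states by total A-exponent and number of loops L (A-exp: L × count):
  A^8: L=6 ×1
  A^6: L=5 ×8
  A^4: L=4 ×27, L=6 ×1
  A^2: L=3 ×49, L=5 ×7
  A^0: L=2 ×49, L=4 ×21
  A^-2: L=1 ×22, L=3 ×34
  A^-4: L=2 ×27, L=4 ×1
  A^-6: L=1 ×5, L=3 ×3
  A^-8: L=2 ×1
Each group contributes A^e * Σ count * d^(L-1):
Powers of d = -A^2 - A^-2: d^2 = A^4 + 2 + A^-4; d^3 = -A^6 - 3*A^2 - 3*A^-2 - A^-6; d^4 = A^8 + 4*A^4 + 6 + 4*A^-4 + A^-8; d^5 = -A^10 - 5*A^6 - 10*A^2 - 10*A^-2 - 5*A^-6 - A^-10.
  A^8 * (d^5) = -A^18 - 5*A^14 - 10*A^10 - 10*A^6 - 5*A^2 - A^-2
  A^6 * (8*d^4) = 8*A^14 + 32*A^10 + 48*A^6 + 32*A^2 + 8*A^-2
  A^4 * (27*d^3 + d^5) = -A^14 - 32*A^10 - 91*A^6 - 91*A^2 - 32*A^-2 - A^-6
  A^2 * (49*d^2 + 7*d^4) = 7*A^10 + 77*A^6 + 140*A^2 + 77*A^-2 + 7*A^-6
  A^0 * (49*d + 21*d^3) = -21*A^6 - 112*A^2 - 112*A^-2 - 21*A^-6
  A^-2 * (22 + 34*d^2) = 34*A^2 + 90*A^-2 + 34*A^-6
  A^-4 * (27*d + d^3) = -A^2 - 30*A^-2 - 30*A^-6 - A^-10
  A^-6 * (5 + 3*d^2) = 3*A^-2 + 11*A^-6 + 3*A^-10
  A^-8 * (d) = -A^-6 - A^-10
Summing the groups: <K> = -A^18 + 2*A^14 - 3*A^10 + 3*A^6 - 3*A^2 + 3*A^-2 - A^-6 + A^-10
Normalise by the writhe: (-A^3)^(-w) = (-A^3)^(6) = A^18, so f(A) = A^18 * <K> = -A^36 + 2*A^32 - 3*A^28 + 3*A^24 - 3*A^20 + 3*A^16 - A^12 + A^8.
Substitute A = t^(-1/4), i.e. A^e → t^(-e/4): V(t) = t^-2 - t^-3 + 3*t^-4 - 3*t^-5 + 3*t^-6 - 3*t^-7 + 2*t^-8 - t^-9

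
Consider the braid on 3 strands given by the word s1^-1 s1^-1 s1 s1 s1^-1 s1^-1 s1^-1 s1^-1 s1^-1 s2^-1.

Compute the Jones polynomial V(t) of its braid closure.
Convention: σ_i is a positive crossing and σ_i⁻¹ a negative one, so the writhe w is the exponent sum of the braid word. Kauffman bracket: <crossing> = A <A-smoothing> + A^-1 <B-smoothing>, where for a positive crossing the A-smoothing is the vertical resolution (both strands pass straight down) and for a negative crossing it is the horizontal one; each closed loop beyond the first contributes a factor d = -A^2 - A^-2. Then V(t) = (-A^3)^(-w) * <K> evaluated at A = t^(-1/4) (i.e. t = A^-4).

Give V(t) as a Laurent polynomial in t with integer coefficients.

t^-2 + t^-4 - t^-5 + t^-6 - t^-7

Derivation:
The presented braid s1^-1 s1^-1 s1 s1 s1^-1 s1^-1 s1^-1 s1^-1 s1^-1 s2^-1 on 3 strands reduces by inverse Markov moves (closure unchanged at each step):
  Destabilize: the word has the form β·s2^-1 where s2^-1 occurs only as the final letter (β ∈ B_2); drop it and the last strand → 2 strands.
Reduced to β = s1^-1 s1^-1 s1 s1 s1^-1 s1^-1 s1^-1 s1^-1 s1^-1 on 2 strands, 9 crossings.
Compute on β:
First cancel adjacent σ_i σ_i⁻¹ pairs (Reidemeister II — same braid, same closure): s1^-1 s1^-1 s1 s1 s1^-1 s1^-1 s1^-1 s1^-1 s1^-1 → s1^-1 s1^-1 s1^-1 s1^-1 s1^-1.
Braid: s1^-1 s1^-1 s1^-1 s1^-1 s1^-1 on 2 strands, 5 crossings.
Writhe w = (#positive) - (#negative) = 0 - 5 = -5.
State-sum expansion of <K>. There are 2^5 = 32 states.
Smooth each crossing (0=||, 1=⌣⌢); contribution A^(Σ sign_k(1-2s_k)) * d^(L-1).
  state 00000: A-exp=-5, loops=2, term = A^-5 * d^1
  state 00001: A-exp=-3, loops=1, term = A^-3 * d^0
  state 00010: A-exp=-3, loops=1, term = A^-3 * d^0
  state 00011: A-exp=-1, loops=2, term = A^-1 * d^1
  state 00100: A-exp=-3, loops=1, term = A^-3 * d^0
  state 00101: A-exp=-1, loops=2, term = A^-1 * d^1
  state 00110: A-exp=-1, loops=2, term = A^-1 * d^1
  state 00111: A-exp=+1, loops=3, term = A^1 * d^2
  state 01000: A-exp=-3, loops=1, term = A^-3 * d^0
  state 01001: A-exp=-1, loops=2, term = A^-1 * d^1
  state 01010: A-exp=-1, loops=2, term = A^-1 * d^1
  state 01011: A-exp=+1, loops=3, term = A^1 * d^2
  state 01100: A-exp=-1, loops=2, term = A^-1 * d^1
  state 01101: A-exp=+1, loops=3, term = A^1 * d^2
  state 01110: A-exp=+1, loops=3, term = A^1 * d^2
  state 01111: A-exp=+3, loops=4, term = A^3 * d^3
  state 10000: A-exp=-3, loops=1, term = A^-3 * d^0
  state 10001: A-exp=-1, loops=2, term = A^-1 * d^1
  state 10010: A-exp=-1, loops=2, term = A^-1 * d^1
  state 10011: A-exp=+1, loops=3, term = A^1 * d^2
  state 10100: A-exp=-1, loops=2, term = A^-1 * d^1
  state 10101: A-exp=+1, loops=3, term = A^1 * d^2
  state 10110: A-exp=+1, loops=3, term = A^1 * d^2
  state 10111: A-exp=+3, loops=4, term = A^3 * d^3
  state 11000: A-exp=-1, loops=2, term = A^-1 * d^1
  state 11001: A-exp=+1, loops=3, term = A^1 * d^2
  state 11010: A-exp=+1, loops=3, term = A^1 * d^2
  state 11011: A-exp=+3, loops=4, term = A^3 * d^3
  state 11100: A-exp=+1, loops=3, term = A^1 * d^2
  state 11101: A-exp=+3, loops=4, term = A^3 * d^3
  state 11110: A-exp=+3, loops=4, term = A^3 * d^3
  state 11111: A-exp=+5, loops=5, term = A^5 * d^4
Collect the terms by A-exponent (count of states per loop number):
Powers of d = -A^2 - A^-2: d^2 = A^4 + 2 + A^-4; d^3 = -A^6 - 3*A^2 - 3*A^-2 - A^-6; d^4 = A^8 + 4*A^4 + 6 + 4*A^-4 + A^-8.
  A^5 * (d^4) = A^13 + 4*A^9 + 6*A^5 + 4*A + A^-3
  A^3 * (5*d^3) = -5*A^9 - 15*A^5 - 15*A - 5*A^-3
  A^1 * (10*d^2) = 10*A^5 + 20*A + 10*A^-3
  A^-1 * (10*d) = -10*A - 10*A^-3
  A^-3 * (5) = 5*A^-3
  A^-5 * (d) = -A^-3 - A^-7
Summing the groups: <K> = A^13 - A^9 + A^5 - A - A^-7
Normalise by the writhe: (-A^3)^(-w) = (-A^3)^(5) = -A^15, so f(A) = -A^15 * <K> = -A^28 + A^24 - A^20 + A^16 + A^8.
Substitute A = t^(-1/4), i.e. A^e → t^(-e/4): V(t) = t^-2 + t^-4 - t^-5 + t^-6 - t^-7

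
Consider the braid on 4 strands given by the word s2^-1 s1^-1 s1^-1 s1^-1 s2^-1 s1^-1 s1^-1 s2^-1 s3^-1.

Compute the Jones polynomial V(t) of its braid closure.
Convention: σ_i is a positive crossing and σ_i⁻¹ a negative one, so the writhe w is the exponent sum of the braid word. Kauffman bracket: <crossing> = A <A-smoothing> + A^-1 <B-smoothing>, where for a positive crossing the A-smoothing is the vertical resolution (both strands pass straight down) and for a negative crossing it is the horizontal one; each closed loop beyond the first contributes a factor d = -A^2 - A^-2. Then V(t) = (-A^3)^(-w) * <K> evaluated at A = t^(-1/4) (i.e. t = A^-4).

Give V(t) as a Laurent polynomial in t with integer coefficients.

t^-3 + t^-5 - t^-8

Derivation:
The presented braid s2^-1 s1^-1 s1^-1 s1^-1 s2^-1 s1^-1 s1^-1 s2^-1 s3^-1 on 4 strands reduces by inverse Markov moves (closure unchanged at each step):
  Destabilize: the word has the form β·s3^-1 where s3^-1 occurs only as the final letter (β ∈ B_3); drop it and the last strand → 3 strands.
Reduced to β = s2^-1 s1^-1 s1^-1 s1^-1 s2^-1 s1^-1 s1^-1 s2^-1 on 3 strands, 8 crossings.
Compute on β:
Braid: s2^-1 s1^-1 s1^-1 s1^-1 s2^-1 s1^-1 s1^-1 s2^-1 on 3 strands, 8 crossings.
Writhe w = (#positive) - (#negative) = 0 - 8 = -8.
Enumerate smoothing states for the bracket polynomial. There are 2^8 = 256 states.
For each crossing: s=0 is the vertical smoothing, s=1 horizontal. Crossing k contributes A^(sign_k * (1 - 2*s_k)); loop factor d = -A^2 - A^-2.
Tabulate the states by total A-exponent and number of loops L (A-exp: L × count):
  A^8: L=5 ×1
  A^6: L=4 ×7, L=6 ×1
  A^4: L=3 ×19, L=5 ×9
  A^2: L=2 ×24, L=4 ×31, L=6 ×1
  A^0: L=1 ×12, L=3 ×53, L=5 ×5
  A^-2: L=2 ×45, L=4 ×11
  A^-4: L=1 ×15, L=3 ×13
  A^-6: L=2 ×8
  A^-8: L=3 ×1
Each group contributes A^e * Σ count * d^(L-1):
Powers of d = -A^2 - A^-2: d^2 = A^4 + 2 + A^-4; d^3 = -A^6 - 3*A^2 - 3*A^-2 - A^-6; d^4 = A^8 + 4*A^4 + 6 + 4*A^-4 + A^-8; d^5 = -A^10 - 5*A^6 - 10*A^2 - 10*A^-2 - 5*A^-6 - A^-10.
  A^8 * (d^4) = A^16 + 4*A^12 + 6*A^8 + 4*A^4 + 1
  A^6 * (7*d^3 + d^5) = -A^16 - 12*A^12 - 31*A^8 - 31*A^4 - 12 - A^-4
  A^4 * (19*d^2 + 9*d^4) = 9*A^12 + 55*A^8 + 92*A^4 + 55 + 9*A^-4
  A^2 * (24*d + 31*d^3 + d^5) = -A^12 - 36*A^8 - 127*A^4 - 127 - 36*A^-4 - A^-8
  A^0 * (12 + 53*d^2 + 5*d^4) = 5*A^8 + 73*A^4 + 148 + 73*A^-4 + 5*A^-8
  A^-2 * (45*d + 11*d^3) = -11*A^4 - 78 - 78*A^-4 - 11*A^-8
  A^-4 * (15 + 13*d^2) = 13 + 41*A^-4 + 13*A^-8
  A^-6 * (8*d) = -8*A^-4 - 8*A^-8
  A^-8 * (d^2) = A^-4 + 2*A^-8 + A^-12
Summing the groups: <K> = -A^8 + A^-4 + A^-12
Normalise by the writhe: (-A^3)^(-w) = (-A^3)^(8) = A^24, so f(A) = A^24 * <K> = -A^32 + A^20 + A^12.
Substitute A = t^(-1/4), i.e. A^e → t^(-e/4): V(t) = t^-3 + t^-5 - t^-8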